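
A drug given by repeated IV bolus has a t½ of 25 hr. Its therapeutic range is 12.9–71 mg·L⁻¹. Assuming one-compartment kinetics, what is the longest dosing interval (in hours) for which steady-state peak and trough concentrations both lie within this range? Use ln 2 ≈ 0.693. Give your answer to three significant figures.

61.5 h

k = 0.693 / t½ = 0.693 / 25 = 0.02772 h⁻¹
Between IV bolus doses, concentration decays as C = C₀·e^(−kτ), so C_peak/C_trough = e^(kτ).
τ_max = ln(C_peak/C_trough) / k = ln(71/12.9) / 0.02772 = 1.705 / 0.02772 = 61.51 h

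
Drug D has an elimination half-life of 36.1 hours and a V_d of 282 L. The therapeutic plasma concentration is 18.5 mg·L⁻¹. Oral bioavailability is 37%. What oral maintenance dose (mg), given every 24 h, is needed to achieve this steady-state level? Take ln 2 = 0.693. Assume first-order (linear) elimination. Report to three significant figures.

CL = ln 2 · Vd / t½ = 0.693 × 282.0 / 36.1 = 5.413 L/h
D = CL × Css × τ / F = 5.413 × 18.5 × 24 / 0.37 = 6496 mg

6500 mg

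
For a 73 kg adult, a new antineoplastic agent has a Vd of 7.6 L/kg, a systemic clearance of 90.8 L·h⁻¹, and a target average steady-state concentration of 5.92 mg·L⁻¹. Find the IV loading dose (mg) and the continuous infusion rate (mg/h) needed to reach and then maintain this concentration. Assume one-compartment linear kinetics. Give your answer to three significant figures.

(a) 3280 mg; (b) 538 mg/h

Vd = 7.6 L/kg × 73 kg = 554.8 L
Loading: fill Vd to C_target → 554.8 L × 5.92 mg/L = 3284 mg
Infusion rate = 90.80 L/h × 5.92 mg/L = 537.5 mg/h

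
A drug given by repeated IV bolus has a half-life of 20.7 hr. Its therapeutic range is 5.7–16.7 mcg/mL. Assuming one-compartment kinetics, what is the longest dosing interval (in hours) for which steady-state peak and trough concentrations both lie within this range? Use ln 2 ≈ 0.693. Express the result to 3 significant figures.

k = 0.693 / t½ = 0.693 / 20.7 = 0.03348 h⁻¹
Between IV bolus doses, concentration decays as C = C₀·e^(−kτ), so C_peak/C_trough = e^(kτ).
τ_max = ln(C_peak/C_trough) / k = ln(16.7/5.7) / 0.03348 = 1.075 / 0.03348 = 32.11 h

32.1 h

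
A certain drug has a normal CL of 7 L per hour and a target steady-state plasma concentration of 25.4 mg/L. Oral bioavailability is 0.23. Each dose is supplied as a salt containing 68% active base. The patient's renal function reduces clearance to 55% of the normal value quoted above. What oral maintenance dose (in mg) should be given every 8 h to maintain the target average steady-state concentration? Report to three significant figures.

Patient clearance = 0.55 × 7.000 = 3.850 L/h
At steady state, dose per interval replaces the amount cleared in that interval: F·S·D/τ = CL·Css.
D = CL × Css × τ / F / S = 3.850 × 25.4 × 8 / 0.23 / 0.68 = 5002 mg

5000 mg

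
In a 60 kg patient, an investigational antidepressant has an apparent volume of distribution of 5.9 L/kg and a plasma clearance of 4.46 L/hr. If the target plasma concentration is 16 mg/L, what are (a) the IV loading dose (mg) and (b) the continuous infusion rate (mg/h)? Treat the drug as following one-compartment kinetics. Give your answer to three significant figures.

Vd = 5.9 L/kg × 60 kg = 354.0 L
LD = Vd · C_target = 354.0 × 16 = 5664 mg
Maintenance: replace elimination → rate = CL × Css = 4.460 × 16 = 71.36 mg/h

(a) 5660 mg; (b) 71.4 mg/h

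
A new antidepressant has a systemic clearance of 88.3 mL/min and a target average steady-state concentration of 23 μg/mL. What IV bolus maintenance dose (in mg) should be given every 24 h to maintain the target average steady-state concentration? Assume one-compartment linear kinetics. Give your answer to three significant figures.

Convert clearance: 88.3 mL/min × 60 min/h ÷ 1000 mL/L = 5.298 L/h
D = CL × Css × τ = 5.298 × 23 × 24 = 2924 mg

2920 mg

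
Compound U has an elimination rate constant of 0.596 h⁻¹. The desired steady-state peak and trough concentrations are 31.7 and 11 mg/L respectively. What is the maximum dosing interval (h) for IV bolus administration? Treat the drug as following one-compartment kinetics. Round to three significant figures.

Between IV bolus doses, concentration decays as C = C₀·e^(−kτ), so C_peak/C_trough = e^(kτ).
τ_max = ln(C_peak/C_trough) / k = ln(31.7/11) / 0.5960 = 1.058 / 0.5960 = 1.775 h

1.78 h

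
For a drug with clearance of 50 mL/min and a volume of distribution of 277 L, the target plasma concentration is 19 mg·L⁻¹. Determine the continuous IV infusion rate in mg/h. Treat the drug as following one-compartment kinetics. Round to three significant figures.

57.0 mg/h

CL = 50 mL/min = 50 × 0.06 = 3.000 L/h
R₀ = 3.000 × 19 = 57.00 mg/h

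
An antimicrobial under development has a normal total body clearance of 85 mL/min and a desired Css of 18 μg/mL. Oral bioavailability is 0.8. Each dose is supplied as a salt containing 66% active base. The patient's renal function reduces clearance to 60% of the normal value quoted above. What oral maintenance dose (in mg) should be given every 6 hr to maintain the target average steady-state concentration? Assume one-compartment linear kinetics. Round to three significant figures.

626 mg

CL = 85 mL/min × 60/1000 = 5.100 L/h
Patient clearance = 0.6 × 5.100 = 3.060 L/h
D = CL × Css × τ / F / S = 3.060 × 18 × 6 / 0.8 / 0.66 = 625.9 mg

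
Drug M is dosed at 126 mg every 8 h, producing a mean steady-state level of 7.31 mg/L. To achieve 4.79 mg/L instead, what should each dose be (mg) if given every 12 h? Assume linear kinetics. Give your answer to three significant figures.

124 mg

With linear kinetics, Css is proportional to dose rate (D/τ) at fixed clearance.
D₂ = D₁ × (Css,target / Css,current) × (τ₂/τ₁) = 126 × (4.79/7.31) × (12/8) = 123.8 mg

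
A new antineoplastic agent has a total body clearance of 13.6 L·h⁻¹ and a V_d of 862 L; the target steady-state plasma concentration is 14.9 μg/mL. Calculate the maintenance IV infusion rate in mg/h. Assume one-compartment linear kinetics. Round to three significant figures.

Maintenance depends on clearance, not Vd — rate in must match rate out.
R₀ = 13.60 × 14.9 = 202.6 mg/h

203 mg/h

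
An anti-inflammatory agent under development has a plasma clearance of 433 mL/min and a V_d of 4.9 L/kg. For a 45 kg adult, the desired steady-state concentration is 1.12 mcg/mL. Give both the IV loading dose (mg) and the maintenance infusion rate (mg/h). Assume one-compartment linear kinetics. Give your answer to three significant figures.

(a) 247 mg; (b) 29.1 mg/h

Vd(total) = 45 kg × 4.9 L/kg = 220.5 L
Loading: fill Vd to C_target → 220.5 L × 1.12 mg/L = 247.0 mg
CL = 433 mL/min × 60/1000 = 25.98 L/h
Infusion rate = 25.98 L/h × 1.12 mg/L = 29.10 mg/h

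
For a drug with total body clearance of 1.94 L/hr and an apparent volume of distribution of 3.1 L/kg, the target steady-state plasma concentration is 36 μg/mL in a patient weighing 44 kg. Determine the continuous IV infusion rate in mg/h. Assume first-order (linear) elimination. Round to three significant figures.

Rate = CL × Css = 1.940 × 36 = 69.84 mg/h

69.8 mg/h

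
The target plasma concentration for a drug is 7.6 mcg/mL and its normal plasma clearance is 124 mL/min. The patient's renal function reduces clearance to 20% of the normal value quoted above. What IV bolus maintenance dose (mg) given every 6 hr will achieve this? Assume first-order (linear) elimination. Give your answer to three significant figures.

Convert clearance: 124 mL/min × 60 min/h ÷ 1000 mL/L = 7.440 L/h
Patient clearance = 0.2 × 7.440 = 1.488 L/h
D = CL × Css × τ = 1.488 × 7.6 × 6 = 67.85 mg

67.9 mg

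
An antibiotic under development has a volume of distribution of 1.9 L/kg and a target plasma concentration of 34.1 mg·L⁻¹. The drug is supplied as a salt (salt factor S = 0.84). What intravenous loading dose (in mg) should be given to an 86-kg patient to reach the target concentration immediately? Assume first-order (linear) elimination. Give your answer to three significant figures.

Total Vd = 1.9 × 86 = 163.4 L
LD = Vd × C / S = 163.4 × 34.10 / 0.84 = 6633 mg

6630 mg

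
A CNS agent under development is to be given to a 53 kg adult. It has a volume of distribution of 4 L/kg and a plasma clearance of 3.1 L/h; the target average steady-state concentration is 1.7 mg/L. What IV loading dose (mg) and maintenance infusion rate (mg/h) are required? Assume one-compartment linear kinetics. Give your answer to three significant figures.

Vd = 4 L/kg × 53 kg = 212.0 L
Loading: fill Vd to C_target → 212.0 L × 1.7 mg/L = 360.4 mg
Maintenance: replace elimination → rate = CL × Css = 3.100 × 1.7 = 5.270 mg/h

(a) 360 mg; (b) 5.27 mg/h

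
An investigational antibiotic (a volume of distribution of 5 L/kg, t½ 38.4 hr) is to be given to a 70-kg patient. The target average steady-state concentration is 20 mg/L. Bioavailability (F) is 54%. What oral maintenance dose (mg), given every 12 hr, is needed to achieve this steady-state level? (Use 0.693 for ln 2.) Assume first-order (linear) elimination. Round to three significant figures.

Vd = 5 L/kg × 70 kg = 350.0 L
k = 0.693/38.4 = 0.01805 h⁻¹, so CL = k·Vd = 0.01805 × 350.0 = 6.318 L/h
D = CL × Css × τ / F = 6.318 × 20 × 12 / 0.54 = 2808 mg

2810 mg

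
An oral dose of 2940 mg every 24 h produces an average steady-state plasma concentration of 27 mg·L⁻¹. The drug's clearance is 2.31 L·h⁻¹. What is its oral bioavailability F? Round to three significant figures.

0.509

F·D/τ = CL·Css at steady state → F = CL·Css·τ / D.
F = 2.31 × 27 × 24 / 2940 = 0.509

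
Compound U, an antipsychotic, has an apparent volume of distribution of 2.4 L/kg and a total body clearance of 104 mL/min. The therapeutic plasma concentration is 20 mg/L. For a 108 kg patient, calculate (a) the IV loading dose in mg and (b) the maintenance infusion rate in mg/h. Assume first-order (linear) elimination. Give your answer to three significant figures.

Total Vd = 2.4 × 108 = 259.2 L
LD = Vd · C_target = 259.2 × 20 = 5184 mg
Convert clearance: 104 mL/min × 60 min/h ÷ 1000 mL/L = 6.240 L/h
Maintenance infusion rate = CL × Css = 6.240 × 20 = 124.8 mg/h

(a) 5180 mg; (b) 125 mg/h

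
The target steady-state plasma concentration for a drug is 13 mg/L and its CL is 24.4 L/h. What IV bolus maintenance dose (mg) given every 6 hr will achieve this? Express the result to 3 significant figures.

1900 mg

D = CL × Css × τ = 24.40 × 13 × 6 = 1903 mg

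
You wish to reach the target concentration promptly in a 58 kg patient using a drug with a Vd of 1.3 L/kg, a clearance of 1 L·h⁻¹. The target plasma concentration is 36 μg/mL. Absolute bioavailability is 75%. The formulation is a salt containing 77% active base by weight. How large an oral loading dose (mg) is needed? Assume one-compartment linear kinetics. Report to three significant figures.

Total Vd = 1.3 × 58 = 75.40 L
LD = Vd × C / F / S = 75.40 × 36.00 / 0.75 / 0.77 = 4700 mg

4700 mg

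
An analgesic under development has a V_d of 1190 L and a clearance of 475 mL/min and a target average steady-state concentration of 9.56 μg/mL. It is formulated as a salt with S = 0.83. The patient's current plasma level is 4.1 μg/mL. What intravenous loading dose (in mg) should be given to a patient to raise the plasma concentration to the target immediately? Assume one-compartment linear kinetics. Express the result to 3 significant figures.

Concentration deficit ΔC = 9.56 − 4.1 = 5.460 mg/L
LD = Vd × ΔC / S = 1190 × 5.460 / 0.83 = 7828 mg

7830 mg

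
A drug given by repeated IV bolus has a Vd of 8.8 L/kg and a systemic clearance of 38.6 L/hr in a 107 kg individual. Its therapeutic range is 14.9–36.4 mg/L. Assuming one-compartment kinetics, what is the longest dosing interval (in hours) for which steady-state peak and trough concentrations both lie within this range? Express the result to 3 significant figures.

Total Vd = 8.8 × 107 = 941.6 L
k = CL / Vd = 38.60 / 941.6 = 0.04099 h⁻¹
Between IV bolus doses, concentration decays as C = C₀·e^(−kτ), so C_peak/C_trough = e^(kτ).
τ_max = ln(C_peak/C_trough) / k = ln(36.4/14.9) / 0.04099 = 0.8932 / 0.04099 = 21.79 h

21.8 h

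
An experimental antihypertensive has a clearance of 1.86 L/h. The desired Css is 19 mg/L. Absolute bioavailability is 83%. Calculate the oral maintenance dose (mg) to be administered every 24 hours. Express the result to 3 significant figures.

1020 mg

D = CL × Css × τ / F = 1.860 × 19 × 24 / 0.83 = 1022 mg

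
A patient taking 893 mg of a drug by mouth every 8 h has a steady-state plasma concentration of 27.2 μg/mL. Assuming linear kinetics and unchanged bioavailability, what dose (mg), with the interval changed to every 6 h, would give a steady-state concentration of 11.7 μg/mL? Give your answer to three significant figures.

For first-order elimination, Css ∝ F·D/(CL·τ); F and CL are unchanged, so Css ∝ D/τ.
D₂ = D₁ × (Css,target / Css,current) × (τ₂/τ₁) = 893 × (11.7/27.2) × (6/8) = 288.1 mg

288 mg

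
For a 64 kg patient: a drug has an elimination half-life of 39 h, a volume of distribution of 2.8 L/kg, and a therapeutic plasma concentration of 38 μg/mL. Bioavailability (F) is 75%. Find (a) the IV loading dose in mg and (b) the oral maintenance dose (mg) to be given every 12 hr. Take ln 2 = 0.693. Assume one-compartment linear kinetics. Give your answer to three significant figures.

Vd(total) = 64 kg × 2.8 L/kg = 179.2 L
LD = Vd × C = 179.2 × 38 = 6810 mg
CL = 0.693 × Vd / t½ = 0.693 × 179.2 / 39 = 3.184 L/h
D = CL × Css × τ / F = 3.184 × 38 × 12 / 0.75 = 1936 mg

(a) 6810 mg; (b) 1940 mg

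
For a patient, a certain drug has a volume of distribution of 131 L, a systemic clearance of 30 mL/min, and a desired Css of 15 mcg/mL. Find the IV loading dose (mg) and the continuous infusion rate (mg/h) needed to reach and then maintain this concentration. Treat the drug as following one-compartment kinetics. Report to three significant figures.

(a) 1970 mg; (b) 27.0 mg/h

Loading dose = Vd × C = 131.0 × 15 = 1965 mg
CL = 30 mL/min × 60/1000 = 1.800 L/h
Maintenance infusion rate = CL × Css = 1.800 × 15 = 27.00 mg/h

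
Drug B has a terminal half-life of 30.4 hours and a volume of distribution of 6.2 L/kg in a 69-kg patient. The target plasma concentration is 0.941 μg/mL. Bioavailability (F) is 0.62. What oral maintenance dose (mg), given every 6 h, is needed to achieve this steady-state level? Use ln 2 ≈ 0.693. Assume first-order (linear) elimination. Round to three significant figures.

88.8 mg

Total Vd = 6.2 × 69 = 427.8 L
CL = ln 2 · Vd / t½ = 0.693 × 427.8 / 30.4 = 9.752 L/h
D = CL × Css × τ / F = 9.752 × 0.941 × 6 / 0.62 = 88.81 mg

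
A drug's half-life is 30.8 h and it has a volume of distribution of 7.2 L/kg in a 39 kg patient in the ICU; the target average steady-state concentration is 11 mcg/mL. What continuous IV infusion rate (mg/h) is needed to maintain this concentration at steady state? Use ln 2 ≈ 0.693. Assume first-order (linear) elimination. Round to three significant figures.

Vd = 7.2 L/kg × 39 kg = 280.8 L
k = 0.693/30.8 = 0.02250 h⁻¹, so CL = k·Vd = 0.02250 × 280.8 = 6.318 L/h
Infusion rate = CL × Css = 6.318 × 11 = 69.50 mg/h

69.5 mg/h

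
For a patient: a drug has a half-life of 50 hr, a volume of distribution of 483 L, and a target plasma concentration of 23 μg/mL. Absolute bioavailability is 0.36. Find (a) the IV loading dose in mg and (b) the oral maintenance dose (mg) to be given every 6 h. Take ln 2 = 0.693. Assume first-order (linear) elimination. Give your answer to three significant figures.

LD = Vd × C = 483.0 × 23 = 11110 mg
CL = 0.693 × Vd / t½ = 0.693 × 483.0 / 50 = 6.694 L/h
D = CL × Css × τ / F = 6.694 × 23 × 6 / 0.36 = 2566 mg

(a) 11100 mg; (b) 2570 mg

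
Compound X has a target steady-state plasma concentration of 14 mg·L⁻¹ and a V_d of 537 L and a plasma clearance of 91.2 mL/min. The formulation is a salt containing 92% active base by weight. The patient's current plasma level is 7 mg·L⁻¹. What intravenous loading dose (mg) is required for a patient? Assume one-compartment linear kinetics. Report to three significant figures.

Concentration deficit ΔC = 14 − 7 = 7.000 mg/L
LD = Vd × ΔC / S = 537.0 × 7.000 / 0.92 = 4086 mg

4090 mg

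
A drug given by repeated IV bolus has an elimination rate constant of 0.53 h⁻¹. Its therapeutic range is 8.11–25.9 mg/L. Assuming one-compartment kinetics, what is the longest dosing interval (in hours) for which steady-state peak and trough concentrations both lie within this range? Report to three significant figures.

2.19 h

Between IV bolus doses, concentration decays as C = C₀·e^(−kτ), so C_peak/C_trough = e^(kτ).
τ_max = ln(C_peak/C_trough) / k = ln(25.9/8.11) / 0.5300 = 1.161 / 0.5300 = 2.191 h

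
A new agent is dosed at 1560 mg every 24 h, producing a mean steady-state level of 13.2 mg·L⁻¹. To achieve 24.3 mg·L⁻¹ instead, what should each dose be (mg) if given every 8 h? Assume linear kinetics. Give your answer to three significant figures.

957 mg

For first-order elimination, Css ∝ F·D/(CL·τ); F and CL are unchanged, so Css ∝ D/τ.
D₂ = D₁ × (Css,target / Css,current) × (τ₂/τ₁) = 1560 × (24.3/13.2) × (8/24) = 957.3 mg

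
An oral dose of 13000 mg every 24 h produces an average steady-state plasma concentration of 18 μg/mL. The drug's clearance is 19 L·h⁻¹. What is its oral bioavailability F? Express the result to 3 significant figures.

0.631

F·D/τ = CL·Css at steady state → F = CL·Css·τ / D.
F = 19 × 18 × 24 / 13000 = 0.631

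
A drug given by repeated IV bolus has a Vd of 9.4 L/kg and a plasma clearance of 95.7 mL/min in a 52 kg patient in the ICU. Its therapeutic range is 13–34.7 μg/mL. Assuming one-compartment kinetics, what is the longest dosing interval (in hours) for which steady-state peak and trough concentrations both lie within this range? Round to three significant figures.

Vd = 9.4 L/kg × 52 kg = 488.8 L
CL = 95.7 mL/min × 60/1000 = 5.742 L/h
k = CL / Vd = 5.742 / 488.8 = 0.01175 h⁻¹
Between IV bolus doses, concentration decays as C = C₀·e^(−kτ), so C_peak/C_trough = e^(kτ).
τ_max = ln(C_peak/C_trough) / k = ln(34.7/13) / 0.01175 = 0.9818 / 0.01175 = 83.56 h

83.6 h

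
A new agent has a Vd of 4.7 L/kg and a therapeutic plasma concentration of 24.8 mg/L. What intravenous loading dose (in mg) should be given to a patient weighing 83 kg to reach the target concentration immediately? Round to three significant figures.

9670 mg

Vd(total) = 83 kg × 4.7 L/kg = 390.1 L
The loading dose fills Vd to the target concentration.
LD = Vd × C = 390.1 × 24.80 = 9674 mg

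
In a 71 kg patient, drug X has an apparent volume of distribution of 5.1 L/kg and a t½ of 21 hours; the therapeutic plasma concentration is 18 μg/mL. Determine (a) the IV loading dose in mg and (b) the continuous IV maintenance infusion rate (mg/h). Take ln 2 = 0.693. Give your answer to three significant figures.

Vd = 5.1 L/kg × 71 kg = 362.1 L
LD = Vd × C = 362.1 × 18 = 6518 mg
CL = 0.693 × Vd / t½ = 0.693 × 362.1 / 21 = 11.95 L/h
Infusion rate = CL × Css = 11.95 × 18 = 215.1 mg/h

(a) 6520 mg; (b) 215 mg/h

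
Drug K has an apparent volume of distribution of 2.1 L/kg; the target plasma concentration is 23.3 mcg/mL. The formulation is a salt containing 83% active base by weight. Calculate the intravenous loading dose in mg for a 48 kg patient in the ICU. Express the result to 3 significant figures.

Vd(total) = 48 kg × 2.1 L/kg = 100.8 L
LD = Vd × C / S = 100.8 × 23.30 / 0.83 = 2830 mg

2830 mg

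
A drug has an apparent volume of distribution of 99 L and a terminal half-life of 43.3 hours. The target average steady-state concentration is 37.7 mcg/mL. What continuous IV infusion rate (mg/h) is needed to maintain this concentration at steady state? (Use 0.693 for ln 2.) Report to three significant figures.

59.7 mg/h

CL = 0.693 × Vd / t½ = 0.693 × 99.00 / 43.3 = 1.584 L/h
Infusion rate = CL × Css = 1.584 × 37.7 = 59.72 mg/h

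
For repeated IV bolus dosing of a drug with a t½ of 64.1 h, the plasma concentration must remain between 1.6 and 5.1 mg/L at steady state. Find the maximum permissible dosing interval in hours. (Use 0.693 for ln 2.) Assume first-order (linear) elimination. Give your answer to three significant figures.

107 h

k = 0.693 / t½ = 0.693 / 64.1 = 0.01081 h⁻¹
Between IV bolus doses, concentration decays as C = C₀·e^(−kτ), so C_peak/C_trough = e^(kτ).
τ_max = ln(C_peak/C_trough) / k = ln(5.1/1.6) / 0.01081 = 1.159 / 0.01081 = 107.2 h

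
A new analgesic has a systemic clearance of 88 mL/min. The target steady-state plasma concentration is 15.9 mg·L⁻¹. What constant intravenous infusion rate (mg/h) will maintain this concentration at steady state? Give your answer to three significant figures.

84.0 mg/h

Convert clearance: 88 mL/min × 60 min/h ÷ 1000 mL/L = 5.280 L/h
Infusion rate = CL · Css = 5.280 L/h × 15.9 mg/L = 83.95 mg/h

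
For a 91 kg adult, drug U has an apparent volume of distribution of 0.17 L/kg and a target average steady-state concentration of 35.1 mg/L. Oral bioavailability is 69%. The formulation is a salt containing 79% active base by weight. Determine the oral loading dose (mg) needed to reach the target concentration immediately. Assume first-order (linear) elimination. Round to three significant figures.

996 mg

Total Vd = 0.17 × 91 = 15.47 L
LD = Vd × C / F / S = 15.47 × 35.10 / 0.69 / 0.79 = 996.1 mg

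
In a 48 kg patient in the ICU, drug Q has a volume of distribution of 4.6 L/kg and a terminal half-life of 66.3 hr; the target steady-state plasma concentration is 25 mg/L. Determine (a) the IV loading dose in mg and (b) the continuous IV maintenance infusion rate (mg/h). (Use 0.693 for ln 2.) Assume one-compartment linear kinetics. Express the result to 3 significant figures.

Vd = 4.6 L/kg × 48 kg = 220.8 L
LD = Vd × C = 220.8 × 25 = 5520 mg
CL = 0.693 × Vd / t½ = 0.693 × 220.8 / 66.3 = 2.308 L/h
Infusion rate = CL × Css = 2.308 × 25 = 57.70 mg/h

(a) 5520 mg; (b) 57.7 mg/h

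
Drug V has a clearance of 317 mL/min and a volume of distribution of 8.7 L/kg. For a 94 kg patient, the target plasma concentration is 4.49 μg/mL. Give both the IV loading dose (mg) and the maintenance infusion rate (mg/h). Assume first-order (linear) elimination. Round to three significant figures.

Total Vd = 8.7 × 94 = 817.8 L
LD = Vd · C_target = 817.8 × 4.49 = 3672 mg
CL = 317 mL/min × 60/1000 = 19.02 L/h
Maintenance infusion rate = CL × Css = 19.02 × 4.49 = 85.40 mg/h

(a) 3670 mg; (b) 85.4 mg/h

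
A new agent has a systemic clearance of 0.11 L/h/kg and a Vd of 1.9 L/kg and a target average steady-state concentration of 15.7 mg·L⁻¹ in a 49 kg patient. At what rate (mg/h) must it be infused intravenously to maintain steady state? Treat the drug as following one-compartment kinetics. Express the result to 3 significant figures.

CL = 0.11 L/h/kg × 49 kg = 5.390 L/h
Rate = CL × Css = 5.390 × 15.7 = 84.62 mg/h

84.6 mg/h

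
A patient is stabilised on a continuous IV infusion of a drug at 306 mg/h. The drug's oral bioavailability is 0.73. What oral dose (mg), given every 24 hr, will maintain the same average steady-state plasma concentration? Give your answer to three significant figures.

To maintain the same Css, the systemic dosing rate must be unchanged: F·D/τ = infusion rate.
D = rate × τ / F = 306 × 24 / 0.73 = 10060 mg

10100 mg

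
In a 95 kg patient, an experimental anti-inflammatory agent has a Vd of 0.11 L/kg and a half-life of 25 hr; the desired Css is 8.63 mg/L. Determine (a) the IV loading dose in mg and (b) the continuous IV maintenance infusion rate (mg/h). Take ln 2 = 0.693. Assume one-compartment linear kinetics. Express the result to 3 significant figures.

(a) 90.2 mg; (b) 2.50 mg/h

Total Vd = 0.11 × 95 = 10.45 L
LD = Vd × C = 10.45 × 8.63 = 90.18 mg
CL = 0.693 × Vd / t½ = 0.693 × 10.45 / 25 = 0.2897 L/h
Infusion rate = CL × Css = 0.2897 × 8.63 = 2.500 mg/h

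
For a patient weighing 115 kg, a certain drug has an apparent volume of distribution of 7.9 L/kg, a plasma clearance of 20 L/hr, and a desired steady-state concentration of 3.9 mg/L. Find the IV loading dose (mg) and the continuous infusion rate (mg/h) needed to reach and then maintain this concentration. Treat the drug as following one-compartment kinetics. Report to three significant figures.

(a) 3540 mg; (b) 78.0 mg/h

Vd = 7.9 L/kg × 115 kg = 908.5 L
LD = Vd · C_target = 908.5 × 3.9 = 3543 mg
Infusion rate = 20.00 L/h × 3.9 mg/L = 78.00 mg/h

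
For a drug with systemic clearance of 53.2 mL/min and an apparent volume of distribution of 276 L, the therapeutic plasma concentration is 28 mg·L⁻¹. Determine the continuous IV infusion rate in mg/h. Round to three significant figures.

CL = 53.2 mL/min = 53.2 × 0.06 = 3.192 L/h
Vd does not affect the maintenance rate; only clearance governs steady-state input.
Infusion rate = CL · Css = 3.192 L/h × 28 mg/L = 89.38 mg/h

89.4 mg/h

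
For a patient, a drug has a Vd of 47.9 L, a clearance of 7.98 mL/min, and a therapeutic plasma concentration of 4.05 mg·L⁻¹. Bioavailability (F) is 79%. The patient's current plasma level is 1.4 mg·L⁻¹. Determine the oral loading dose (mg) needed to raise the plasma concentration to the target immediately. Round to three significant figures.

161 mg

Concentration deficit ΔC = 4.05 − 1.4 = 2.650 mg/L
LD = Vd × ΔC / F = 47.90 × 2.650 / 0.79 = 160.7 mg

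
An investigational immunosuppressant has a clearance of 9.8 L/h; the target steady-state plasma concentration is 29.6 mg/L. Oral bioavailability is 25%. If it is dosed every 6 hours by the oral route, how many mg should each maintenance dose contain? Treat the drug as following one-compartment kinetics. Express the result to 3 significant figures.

6960 mg

D = CL × Css × τ / F = 9.800 × 29.6 × 6 / 0.25 = 6962 mg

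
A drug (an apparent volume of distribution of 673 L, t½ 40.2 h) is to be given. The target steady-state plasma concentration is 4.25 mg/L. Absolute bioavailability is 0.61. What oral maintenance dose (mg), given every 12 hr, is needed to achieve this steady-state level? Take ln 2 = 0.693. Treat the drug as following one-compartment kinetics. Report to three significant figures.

970 mg

k = 0.693/40.2 = 0.01724 h⁻¹, so CL = k·Vd = 0.01724 × 673.0 = 11.60 L/h
D = CL × Css × τ / F = 11.60 × 4.25 × 12 / 0.61 = 969.8 mg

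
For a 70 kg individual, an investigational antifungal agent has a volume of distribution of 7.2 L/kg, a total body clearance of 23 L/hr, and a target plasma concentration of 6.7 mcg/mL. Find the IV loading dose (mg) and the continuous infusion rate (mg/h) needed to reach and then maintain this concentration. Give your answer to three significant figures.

Vd(total) = 70 kg × 7.2 L/kg = 504.0 L
Loading dose = Vd × C = 504.0 × 6.7 = 3377 mg
Maintenance infusion rate = CL × Css = 23.00 × 6.7 = 154.1 mg/h

(a) 3380 mg; (b) 154 mg/h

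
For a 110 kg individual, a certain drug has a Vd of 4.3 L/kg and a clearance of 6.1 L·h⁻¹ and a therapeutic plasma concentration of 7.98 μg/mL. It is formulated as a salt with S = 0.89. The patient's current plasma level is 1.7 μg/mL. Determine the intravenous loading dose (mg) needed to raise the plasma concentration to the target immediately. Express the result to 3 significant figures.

3340 mg

Vd(total) = 110 kg × 4.3 L/kg = 473.0 L
The loading dose fills Vd to the target concentration; clearance is irrelevant here.
Concentration deficit ΔC = 7.98 − 1.7 = 6.280 mg/L
LD = Vd × ΔC / S = 473.0 × 6.280 / 0.89 = 3338 mg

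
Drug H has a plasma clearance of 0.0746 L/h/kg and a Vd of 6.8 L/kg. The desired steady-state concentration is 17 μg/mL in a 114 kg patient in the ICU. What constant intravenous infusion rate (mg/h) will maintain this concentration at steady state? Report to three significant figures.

CL = 0.0746 L/h/kg × 114 kg = 8.504 L/h
At steady state, infusion rate equals elimination rate: rate in = CL × Css.
Rate = CL × Css = 8.504 × 17 = 144.6 mg/h

145 mg/h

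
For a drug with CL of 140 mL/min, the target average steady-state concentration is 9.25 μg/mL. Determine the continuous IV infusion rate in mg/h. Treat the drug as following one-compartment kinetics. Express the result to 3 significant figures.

CL = 140 mL/min × 60/1000 = 8.400 L/h
Infusion rate = CL · Css = 8.400 L/h × 9.25 mg/L = 77.70 mg/h

77.7 mg/h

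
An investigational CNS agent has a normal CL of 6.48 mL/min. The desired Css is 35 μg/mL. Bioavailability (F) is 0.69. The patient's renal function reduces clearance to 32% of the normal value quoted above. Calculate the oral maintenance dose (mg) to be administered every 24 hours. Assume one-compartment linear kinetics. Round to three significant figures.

CL = 6.48 mL/min = 6.48 × 0.06 = 0.3888 L/h
Patient clearance = 0.32 × 0.3888 = 0.1244 L/h
D = CL × Css × τ / F = 0.1244 × 35 × 24 / 0.69 = 151.4 mg

151 mg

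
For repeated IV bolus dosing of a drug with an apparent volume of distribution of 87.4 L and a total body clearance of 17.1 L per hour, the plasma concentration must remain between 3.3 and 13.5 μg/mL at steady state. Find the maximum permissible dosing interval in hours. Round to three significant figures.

k = CL / Vd = 17.10 / 87.40 = 0.1957 h⁻¹
Between IV bolus doses, concentration decays as C = C₀·e^(−kτ), so C_peak/C_trough = e^(kτ).
τ_max = ln(C_peak/C_trough) / k = ln(13.5/3.3) / 0.1957 = 1.409 / 0.1957 = 7.200 h

7.20 h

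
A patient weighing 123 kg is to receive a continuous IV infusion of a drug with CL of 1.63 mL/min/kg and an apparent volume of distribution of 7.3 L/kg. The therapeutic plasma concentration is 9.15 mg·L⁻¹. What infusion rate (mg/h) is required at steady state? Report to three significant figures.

110 mg/h

CL = 1.63 mL/min/kg × 123 kg = 200.5 mL/min = 200.5 × 60/1000 = 12.03 L/h
Rate = CL × Css = 12.03 × 9.15 = 110.1 mg/h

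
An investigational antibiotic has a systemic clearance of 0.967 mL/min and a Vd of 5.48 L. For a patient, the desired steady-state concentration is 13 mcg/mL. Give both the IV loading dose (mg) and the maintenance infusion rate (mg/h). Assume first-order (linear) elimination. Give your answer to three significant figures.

Loading: fill Vd to C_target → 5.480 L × 13 mg/L = 71.24 mg
CL = 0.967 mL/min × 60/1000 = 0.05802 L/h
Maintenance infusion rate = CL × Css = 0.05802 × 13 = 0.7543 mg/h

(a) 71.2 mg; (b) 0.754 mg/h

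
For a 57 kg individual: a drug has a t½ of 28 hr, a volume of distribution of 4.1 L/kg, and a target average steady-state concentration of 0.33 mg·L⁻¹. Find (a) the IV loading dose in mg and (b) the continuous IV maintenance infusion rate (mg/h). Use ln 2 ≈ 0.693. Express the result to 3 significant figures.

(a) 77.1 mg; (b) 1.91 mg/h

Total Vd = 4.1 × 57 = 233.7 L
LD = Vd × C = 233.7 × 0.33 = 77.12 mg
CL = 0.693 × Vd / t½ = 0.693 × 233.7 / 28 = 5.784 L/h
Infusion rate = CL × Css = 5.784 × 0.33 = 1.909 mg/h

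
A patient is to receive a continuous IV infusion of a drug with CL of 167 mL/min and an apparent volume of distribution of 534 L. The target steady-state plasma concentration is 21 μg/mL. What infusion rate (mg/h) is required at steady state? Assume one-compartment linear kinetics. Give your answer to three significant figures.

210 mg/h

CL = 167 mL/min = 167 × 0.06 = 10.02 L/h
Vd does not affect the maintenance rate; only clearance governs steady-state input.
Rate = CL × Css = 10.02 × 21 = 210.4 mg/h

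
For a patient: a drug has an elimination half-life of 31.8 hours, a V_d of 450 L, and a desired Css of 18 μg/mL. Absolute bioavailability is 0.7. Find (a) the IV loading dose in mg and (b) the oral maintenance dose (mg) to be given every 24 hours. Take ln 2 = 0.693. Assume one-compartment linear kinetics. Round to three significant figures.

(a) 8100 mg; (b) 6050 mg

LD = Vd × C = 450.0 × 18 = 8100 mg
CL = 0.693 × Vd / t½ = 0.693 × 450.0 / 31.8 = 9.807 L/h
D = CL × Css × τ / F = 9.807 × 18 × 24 / 0.7 = 6052 mg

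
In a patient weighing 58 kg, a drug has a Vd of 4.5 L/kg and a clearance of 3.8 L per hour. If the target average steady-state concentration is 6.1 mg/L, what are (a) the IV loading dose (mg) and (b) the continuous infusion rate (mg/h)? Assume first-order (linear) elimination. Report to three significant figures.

(a) 1590 mg; (b) 23.2 mg/h

Vd = 4.5 L/kg × 58 kg = 261.0 L
Loading: fill Vd to C_target → 261.0 L × 6.1 mg/L = 1592 mg
Maintenance: replace elimination → rate = CL × Css = 3.800 × 6.1 = 23.18 mg/h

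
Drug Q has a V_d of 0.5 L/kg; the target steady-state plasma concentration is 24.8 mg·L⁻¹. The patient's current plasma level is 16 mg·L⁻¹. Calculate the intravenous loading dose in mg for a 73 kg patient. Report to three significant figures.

Total Vd = 0.5 × 73 = 36.50 L
Concentration deficit ΔC = 24.8 − 16 = 8.800 mg/L
LD = Vd × ΔC = 36.50 × 8.800 = 321.2 mg

321 mg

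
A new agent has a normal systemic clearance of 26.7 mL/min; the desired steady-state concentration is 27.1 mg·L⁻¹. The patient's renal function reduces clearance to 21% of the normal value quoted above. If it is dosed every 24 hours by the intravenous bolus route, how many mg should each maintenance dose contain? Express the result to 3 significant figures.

Convert clearance: 26.7 mL/min × 60 min/h ÷ 1000 mL/L = 1.602 L/h
Patient clearance = 0.21 × 1.602 = 0.3364 L/h
D = CL × Css × τ = 0.3364 × 27.1 × 24 = 218.8 mg

219 mg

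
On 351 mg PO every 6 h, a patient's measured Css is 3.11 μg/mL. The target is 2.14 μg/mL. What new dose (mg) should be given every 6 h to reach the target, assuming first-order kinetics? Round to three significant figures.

With linear kinetics, Css is proportional to dose rate (D/τ) at fixed clearance.
D₂ = D₁ × (Css,target / Css,current) = 351 × 2.14/3.11 = 241.5 mg

242 mg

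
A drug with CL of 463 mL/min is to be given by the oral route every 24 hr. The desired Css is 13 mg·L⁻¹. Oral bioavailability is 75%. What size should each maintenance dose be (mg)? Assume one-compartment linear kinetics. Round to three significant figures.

11600 mg

CL = 463 mL/min × 60/1000 = 27.78 L/h
At steady state, dose per interval replaces the amount cleared in that interval: F·D/τ = CL·Css.
D = CL × Css × τ / F = 27.78 × 13 × 24 / 0.75 = 11560 mg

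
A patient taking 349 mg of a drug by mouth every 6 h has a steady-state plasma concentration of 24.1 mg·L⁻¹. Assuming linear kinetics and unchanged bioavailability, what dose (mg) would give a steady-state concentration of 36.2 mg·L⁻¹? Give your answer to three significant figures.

524 mg

With linear kinetics, Css is proportional to dose rate (D/τ) at fixed clearance.
D₂ = D₁ × (Css,target / Css,current) = 349 × 36.2/24.1 = 524.2 mg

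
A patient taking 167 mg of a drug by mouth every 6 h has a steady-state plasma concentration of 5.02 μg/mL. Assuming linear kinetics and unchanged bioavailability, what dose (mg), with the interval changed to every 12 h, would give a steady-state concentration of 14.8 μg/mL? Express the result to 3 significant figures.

With linear kinetics, Css is proportional to dose rate (D/τ) at fixed clearance.
D₂ = D₁ × (Css,target / Css,current) × (τ₂/τ₁) = 167 × (14.8/5.02) × (12/6) = 984.7 mg

985 mg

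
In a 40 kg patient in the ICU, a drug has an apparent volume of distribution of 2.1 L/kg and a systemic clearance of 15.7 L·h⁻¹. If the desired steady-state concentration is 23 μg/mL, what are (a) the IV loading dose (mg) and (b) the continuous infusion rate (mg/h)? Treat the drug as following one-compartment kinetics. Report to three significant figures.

(a) 1930 mg; (b) 361 mg/h

Vd(total) = 40 kg × 2.1 L/kg = 84.00 L
Loading: fill Vd to C_target → 84.00 L × 23 mg/L = 1932 mg
Infusion rate = 15.70 L/h × 23 mg/L = 361.1 mg/h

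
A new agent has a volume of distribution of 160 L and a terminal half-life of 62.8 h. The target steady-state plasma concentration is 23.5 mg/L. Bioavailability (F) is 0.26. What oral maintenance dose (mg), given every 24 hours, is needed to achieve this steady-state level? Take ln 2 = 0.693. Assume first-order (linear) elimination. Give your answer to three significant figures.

k = 0.693/62.8 = 0.01104 h⁻¹, so CL = k·Vd = 0.01104 × 160.0 = 1.766 L/h
D = CL × Css × τ / F = 1.766 × 23.5 × 24 / 0.26 = 3831 mg

3830 mg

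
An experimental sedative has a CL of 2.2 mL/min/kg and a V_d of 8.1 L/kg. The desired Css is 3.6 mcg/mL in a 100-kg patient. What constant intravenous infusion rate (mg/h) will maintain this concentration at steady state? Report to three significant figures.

CL = 2.2 mL/min/kg × 100 kg = 220.0 mL/min = 220.0 × 60/1000 = 13.20 L/h
R₀ = 13.20 × 3.6 = 47.52 mg/h

47.5 mg/h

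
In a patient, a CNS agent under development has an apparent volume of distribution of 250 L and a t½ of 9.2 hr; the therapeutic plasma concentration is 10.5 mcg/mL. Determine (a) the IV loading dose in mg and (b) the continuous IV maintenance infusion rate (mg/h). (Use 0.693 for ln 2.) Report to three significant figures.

LD = Vd × C = 250.0 × 10.5 = 2625 mg
CL = 0.693 × Vd / t½ = 0.693 × 250.0 / 9.2 = 18.83 L/h
Infusion rate = CL × Css = 18.83 × 10.5 = 197.7 mg/h

(a) 2630 mg; (b) 198 mg/h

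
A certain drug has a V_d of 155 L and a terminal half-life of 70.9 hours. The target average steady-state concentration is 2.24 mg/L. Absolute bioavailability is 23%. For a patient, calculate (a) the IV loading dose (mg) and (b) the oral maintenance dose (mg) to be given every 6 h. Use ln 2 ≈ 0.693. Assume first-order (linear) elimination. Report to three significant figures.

LD = Vd × C = 155.0 × 2.24 = 347.2 mg
CL = 0.693 × Vd / t½ = 0.693 × 155.0 / 70.9 = 1.515 L/h
D = CL × Css × τ / F = 1.515 × 2.24 × 6 / 0.23 = 88.53 mg

(a) 347 mg; (b) 88.5 mg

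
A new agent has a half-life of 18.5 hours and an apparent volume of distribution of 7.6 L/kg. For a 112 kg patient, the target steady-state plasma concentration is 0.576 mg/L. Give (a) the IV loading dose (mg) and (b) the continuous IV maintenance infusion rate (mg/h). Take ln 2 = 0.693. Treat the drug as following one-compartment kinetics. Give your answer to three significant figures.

(a) 490 mg; (b) 18.4 mg/h

Total Vd = 7.6 × 112 = 851.2 L
LD = Vd × C = 851.2 × 0.576 = 490.3 mg
CL = 0.693 × Vd / t½ = 0.693 × 851.2 / 18.5 = 31.89 L/h
Infusion rate = CL × Css = 31.89 × 0.576 = 18.37 mg/h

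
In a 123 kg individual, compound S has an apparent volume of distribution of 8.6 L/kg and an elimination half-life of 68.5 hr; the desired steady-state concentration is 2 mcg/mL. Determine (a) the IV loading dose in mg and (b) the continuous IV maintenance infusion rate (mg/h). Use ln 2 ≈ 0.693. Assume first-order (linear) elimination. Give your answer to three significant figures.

Vd = 8.6 L/kg × 123 kg = 1058 L
LD = Vd × C = 1058 × 2 = 2116 mg
CL = 0.693 × Vd / t½ = 0.693 × 1058 / 68.5 = 10.70 L/h
Infusion rate = CL × Css = 10.70 × 2 = 21.40 mg/h

(a) 2120 mg; (b) 21.4 mg/h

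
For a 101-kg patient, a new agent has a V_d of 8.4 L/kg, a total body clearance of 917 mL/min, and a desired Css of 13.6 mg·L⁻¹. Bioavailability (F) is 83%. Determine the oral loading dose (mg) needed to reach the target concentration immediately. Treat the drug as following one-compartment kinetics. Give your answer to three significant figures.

Vd(total) = 101 kg × 8.4 L/kg = 848.4 L
LD = Vd × C / F = 848.4 × 13.60 / 0.83 = 13900 mg

13900 mg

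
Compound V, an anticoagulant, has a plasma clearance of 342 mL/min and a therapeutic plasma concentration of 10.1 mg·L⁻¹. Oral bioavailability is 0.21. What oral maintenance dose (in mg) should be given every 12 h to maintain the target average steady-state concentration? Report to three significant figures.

Convert clearance: 342 mL/min × 60 min/h ÷ 1000 mL/L = 20.52 L/h
D = CL × Css × τ / F = 20.52 × 10.1 × 12 / 0.21 = 11840 mg

11800 mg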